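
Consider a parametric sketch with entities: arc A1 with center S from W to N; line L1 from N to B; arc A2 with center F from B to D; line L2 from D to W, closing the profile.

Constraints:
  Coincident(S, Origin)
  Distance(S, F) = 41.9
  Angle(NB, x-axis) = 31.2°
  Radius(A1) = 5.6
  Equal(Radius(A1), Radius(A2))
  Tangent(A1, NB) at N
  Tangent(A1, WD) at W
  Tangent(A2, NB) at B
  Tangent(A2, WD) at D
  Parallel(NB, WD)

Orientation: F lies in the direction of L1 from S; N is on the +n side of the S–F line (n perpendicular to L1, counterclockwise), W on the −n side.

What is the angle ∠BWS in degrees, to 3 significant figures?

75.0°

Tangency of A1 to both parallel lines with radius 5.6 puts N and W at S ± 5.6·n: N = (-2.90, 4.79), W = (2.90, -4.79). Equal radii place B and D the same way about F: B = F + 5.6·n = (32.9, 26.5), D = F − 5.6·n = (38.7, 16.9). Then cos ∠BWS = WB·WS / (|WB||WS|), giving 75.0°.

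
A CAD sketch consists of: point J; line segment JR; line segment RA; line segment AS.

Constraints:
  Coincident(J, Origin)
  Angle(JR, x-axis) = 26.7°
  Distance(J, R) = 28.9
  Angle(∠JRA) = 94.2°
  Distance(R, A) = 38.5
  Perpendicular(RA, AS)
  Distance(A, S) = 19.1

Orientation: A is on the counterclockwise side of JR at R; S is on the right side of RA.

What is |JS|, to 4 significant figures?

62.82

J is at the origin; JR runs at 26.7° with length 28.9, so R = 28.9·(cos 26.7°, sin 26.7°) = (25.82, 12.99). ∠JRA = 94.2°, so RA runs at 26.7° + (180° − 94.2°) = 112.5° from the x-axis; with |RA| = 38.5, A = R + 38.5·(cos 112.5°, sin 112.5°) = (11.09, 48.55). The perpendicularity gives AS at right angles to RA; with |AS| = 19.1 on the right of RA, S = A + 19.1·(0.9239, 0.3827) = (28.73, 55.86). Then |JS| = |S − J| = 62.82.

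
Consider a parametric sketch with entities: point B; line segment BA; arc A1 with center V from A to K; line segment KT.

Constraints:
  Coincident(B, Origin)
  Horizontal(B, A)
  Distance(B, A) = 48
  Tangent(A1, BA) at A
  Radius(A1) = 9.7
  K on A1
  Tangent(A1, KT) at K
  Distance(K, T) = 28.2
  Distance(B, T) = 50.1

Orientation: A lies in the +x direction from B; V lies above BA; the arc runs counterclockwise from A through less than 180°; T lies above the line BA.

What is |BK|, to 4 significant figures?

57.24

Checks: ∠(VA, AB) = 90.00° ✓; |VK| = 9.700 ✓; ∠(VK, KT) = 90.00° ✓; |KT| = 28.20 ✓; |BT| = 50.10 ✓.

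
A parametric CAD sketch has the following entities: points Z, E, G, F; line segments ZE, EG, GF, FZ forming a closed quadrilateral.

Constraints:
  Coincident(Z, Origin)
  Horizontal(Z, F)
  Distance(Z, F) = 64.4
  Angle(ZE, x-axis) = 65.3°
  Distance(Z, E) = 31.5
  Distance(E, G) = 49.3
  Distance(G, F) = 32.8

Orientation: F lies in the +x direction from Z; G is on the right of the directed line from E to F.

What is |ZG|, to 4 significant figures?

38.61

Checks: |EG| = 49.30 ✓; |GF| = 32.80 ✓.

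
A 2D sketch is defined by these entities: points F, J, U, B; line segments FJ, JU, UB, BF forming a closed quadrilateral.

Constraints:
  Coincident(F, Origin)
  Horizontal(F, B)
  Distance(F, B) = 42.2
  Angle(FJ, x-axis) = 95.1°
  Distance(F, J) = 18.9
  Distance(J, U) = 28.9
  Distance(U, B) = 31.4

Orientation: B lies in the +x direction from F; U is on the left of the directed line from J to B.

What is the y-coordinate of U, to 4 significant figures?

26.93

Checks: |JU| = 28.90 ✓; |UB| = 31.40 ✓.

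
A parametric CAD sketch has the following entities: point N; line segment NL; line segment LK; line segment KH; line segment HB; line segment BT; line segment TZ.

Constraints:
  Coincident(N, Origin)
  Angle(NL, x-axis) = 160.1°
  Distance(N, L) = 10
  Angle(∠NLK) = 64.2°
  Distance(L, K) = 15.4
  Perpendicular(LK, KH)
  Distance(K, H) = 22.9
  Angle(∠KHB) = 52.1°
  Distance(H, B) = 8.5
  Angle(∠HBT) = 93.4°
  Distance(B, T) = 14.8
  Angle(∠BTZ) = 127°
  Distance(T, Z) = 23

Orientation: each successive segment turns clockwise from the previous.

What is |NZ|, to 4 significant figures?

35.99

∠HBT = 93.4° gives BT at 99.80° from the x-axis; with |BT| = 14.8, T = (6.646, 11.41). ∠BTZ = 127.0° gives TZ at 46.80° from the x-axis; with |TZ| = 23.0, Z = (22.39, 28.17). Then |NZ| = |Z − N| = 35.99.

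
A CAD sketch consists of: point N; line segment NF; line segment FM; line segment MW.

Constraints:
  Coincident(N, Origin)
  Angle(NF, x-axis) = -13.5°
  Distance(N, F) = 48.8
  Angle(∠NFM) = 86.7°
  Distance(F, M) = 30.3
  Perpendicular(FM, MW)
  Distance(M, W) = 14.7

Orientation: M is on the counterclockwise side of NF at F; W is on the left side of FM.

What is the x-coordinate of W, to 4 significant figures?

38.35

∠NFM = 86.7°, so FM runs at -13.5° + (180° − 86.7°) = 79.80° from the x-axis; with |FM| = 30.3, M = F + 30.3·(cos 79.80°, sin 79.80°) = (52.82, 18.43). FM ⟂ MW; with |MW| = 14.7 on the left of FM, W = M + 14.7·(-0.9842, 0.1771) = (38.35, 21.03). So W.x = 38.35.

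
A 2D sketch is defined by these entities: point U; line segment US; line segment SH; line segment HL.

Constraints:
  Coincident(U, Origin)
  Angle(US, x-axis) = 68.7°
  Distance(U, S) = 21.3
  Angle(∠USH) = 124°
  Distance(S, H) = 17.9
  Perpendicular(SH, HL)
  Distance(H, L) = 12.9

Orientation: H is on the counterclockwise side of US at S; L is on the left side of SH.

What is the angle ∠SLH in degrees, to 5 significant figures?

54.221°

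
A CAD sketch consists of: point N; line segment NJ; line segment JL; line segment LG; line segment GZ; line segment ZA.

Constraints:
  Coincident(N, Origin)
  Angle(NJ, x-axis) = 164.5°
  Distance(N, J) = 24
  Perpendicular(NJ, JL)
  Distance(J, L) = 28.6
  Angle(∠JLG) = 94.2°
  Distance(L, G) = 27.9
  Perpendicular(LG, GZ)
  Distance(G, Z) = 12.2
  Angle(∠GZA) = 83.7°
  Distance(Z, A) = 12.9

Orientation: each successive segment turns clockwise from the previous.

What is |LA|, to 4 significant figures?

18.54

N is at the origin; NJ runs at 164.5° with length 24.0, so J = (-23.13, 6.414). NJ ⟂ JL, so JL runs at 74.50°; with |JL| = 28.6, L = (-15.48, 33.97). ∠JLG = 94.2° gives LG at -11.30° from the x-axis; with |LG| = 27.9, G = (11.88, 28.51). The perpendicularity gives GZ at right angles to LG, so GZ runs at -101.3°; with |GZ| = 12.2, Z = (9.484, 16.54). ∠GZA = 83.7° gives ZA at 162.4° from the x-axis; with |ZA| = 12.9, A = (-2.812, 20.44). Then |LA| = |A − L| = 18.54.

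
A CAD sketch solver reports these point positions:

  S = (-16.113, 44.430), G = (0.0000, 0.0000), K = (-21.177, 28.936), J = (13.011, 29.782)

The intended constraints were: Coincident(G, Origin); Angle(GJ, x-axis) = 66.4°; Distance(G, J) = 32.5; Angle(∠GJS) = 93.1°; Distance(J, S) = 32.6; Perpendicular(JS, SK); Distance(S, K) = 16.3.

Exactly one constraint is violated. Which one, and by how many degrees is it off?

Perpendicular(JS, SK) — off by 8.60°.

G = (0.00, 0.00) ✓; GJ at 66.40° ✓; |GJ| = 32.50 ✓; ∠GJS = 93.10° ✓; |JS| = 32.60 ✓; ∠(JS, SK) = 98.60° ✗; |SK| = 16.30 ✓.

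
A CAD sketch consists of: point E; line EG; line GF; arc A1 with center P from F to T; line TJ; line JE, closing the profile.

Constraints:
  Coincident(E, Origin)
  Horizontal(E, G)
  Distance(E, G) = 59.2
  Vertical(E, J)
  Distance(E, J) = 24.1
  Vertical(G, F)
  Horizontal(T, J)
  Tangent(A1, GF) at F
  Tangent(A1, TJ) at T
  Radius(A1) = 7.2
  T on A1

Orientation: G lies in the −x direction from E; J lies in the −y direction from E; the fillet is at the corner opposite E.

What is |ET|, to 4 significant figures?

57.31

E is at the origin; EG is horizontal with |EG| = 59.2 and G on the −x side, so G = (-59.20, 0.000). EJ is vertical with |EJ| = 24.1 and J on the −y side, so J = (0.000, -24.10). The virtual corner opposite E is at (-59.20, -24.10). The tangent condition forces PF to be normal to GF and the tangent condition forces PT to be normal to TJ, with radius 7.2, so the center P sits 7.2 in from both sides at P = (-52.00, -16.90). That places the tangent points at F = (-59.20, -16.90) on GF and T = (-52.00, -24.10) on TJ. Then |ET| = |T − E| = 57.31.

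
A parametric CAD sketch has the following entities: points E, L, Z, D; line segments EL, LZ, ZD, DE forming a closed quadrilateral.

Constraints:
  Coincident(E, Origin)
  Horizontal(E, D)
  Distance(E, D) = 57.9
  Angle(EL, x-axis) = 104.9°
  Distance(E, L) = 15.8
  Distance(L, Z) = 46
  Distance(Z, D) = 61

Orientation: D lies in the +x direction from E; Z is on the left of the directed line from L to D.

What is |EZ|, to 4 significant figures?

56.82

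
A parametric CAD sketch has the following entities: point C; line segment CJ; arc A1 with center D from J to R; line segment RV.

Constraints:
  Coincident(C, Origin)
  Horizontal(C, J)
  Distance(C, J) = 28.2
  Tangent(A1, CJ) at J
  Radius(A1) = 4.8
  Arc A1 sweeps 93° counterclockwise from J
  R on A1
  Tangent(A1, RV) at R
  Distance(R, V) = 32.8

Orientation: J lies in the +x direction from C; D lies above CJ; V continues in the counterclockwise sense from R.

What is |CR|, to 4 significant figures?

33.38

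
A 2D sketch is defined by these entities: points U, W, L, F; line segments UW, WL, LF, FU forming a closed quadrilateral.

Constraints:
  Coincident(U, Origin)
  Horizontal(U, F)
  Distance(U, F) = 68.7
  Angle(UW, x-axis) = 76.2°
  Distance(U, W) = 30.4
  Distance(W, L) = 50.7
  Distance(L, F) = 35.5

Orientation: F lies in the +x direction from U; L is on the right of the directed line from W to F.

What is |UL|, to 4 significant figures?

37.66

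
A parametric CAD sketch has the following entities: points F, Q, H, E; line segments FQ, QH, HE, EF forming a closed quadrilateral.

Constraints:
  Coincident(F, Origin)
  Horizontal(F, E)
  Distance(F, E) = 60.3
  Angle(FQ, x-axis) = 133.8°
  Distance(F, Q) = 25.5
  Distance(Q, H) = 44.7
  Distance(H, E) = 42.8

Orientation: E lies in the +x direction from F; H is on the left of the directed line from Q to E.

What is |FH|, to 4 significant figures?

37.11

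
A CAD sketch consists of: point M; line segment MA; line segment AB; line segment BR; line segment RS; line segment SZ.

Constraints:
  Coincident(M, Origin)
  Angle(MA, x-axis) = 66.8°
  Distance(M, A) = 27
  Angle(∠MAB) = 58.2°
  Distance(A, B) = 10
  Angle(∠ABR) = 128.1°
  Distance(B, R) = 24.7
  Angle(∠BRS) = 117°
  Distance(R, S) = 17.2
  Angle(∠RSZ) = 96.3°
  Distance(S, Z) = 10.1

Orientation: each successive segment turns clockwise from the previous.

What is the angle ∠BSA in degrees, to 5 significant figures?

14.329°

M is at the origin; MA runs at 66.8° with length 27.0, so A = (10.636, 24.817). ∠MAB = 58.2° gives AB at -55.000° from the x-axis; with |AB| = 10.0, B = (16.372, 16.625). ∠ABR = 128.1° gives BR at -106.90° from the x-axis; with |BR| = 24.7, R = (9.1919, -7.0082). ∠BRS = 117.0° gives RS at -169.90° from the x-axis; with |RS| = 17.2, S = (-7.7416, -10.024). Then cos ∠BSA = SB·SA / (|SB||SA|), giving 14.329°.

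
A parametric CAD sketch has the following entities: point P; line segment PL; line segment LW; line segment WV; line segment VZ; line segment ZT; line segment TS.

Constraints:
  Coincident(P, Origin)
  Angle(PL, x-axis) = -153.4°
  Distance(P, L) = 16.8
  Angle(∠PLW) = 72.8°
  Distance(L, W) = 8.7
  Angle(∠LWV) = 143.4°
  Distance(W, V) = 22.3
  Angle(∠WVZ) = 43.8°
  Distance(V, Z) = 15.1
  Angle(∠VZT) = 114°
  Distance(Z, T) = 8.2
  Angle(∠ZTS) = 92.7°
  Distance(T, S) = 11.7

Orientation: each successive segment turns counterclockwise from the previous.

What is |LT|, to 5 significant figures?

11.009

P is at the origin; PL runs at -153.4° with length 16.8, so L = (-15.022, -7.5224). ∠PLW = 72.8° gives LW at -46.200° from the x-axis; with |LW| = 8.7, W = (-9.0001, -13.802). ∠LWV = 143.4° gives WV at -9.6000° from the x-axis; with |WV| = 22.3, V = (12.988, -17.521). ∠WVZ = 43.8° gives VZ at 126.60° from the x-axis; with |VZ| = 15.1, Z = (3.9846, -5.3981). ∠VZT = 114.0° gives ZT at -167.40° from the x-axis; with |ZT| = 8.2, T = (-4.0179, -7.1868). Then |LT| = |T − L| = 11.009.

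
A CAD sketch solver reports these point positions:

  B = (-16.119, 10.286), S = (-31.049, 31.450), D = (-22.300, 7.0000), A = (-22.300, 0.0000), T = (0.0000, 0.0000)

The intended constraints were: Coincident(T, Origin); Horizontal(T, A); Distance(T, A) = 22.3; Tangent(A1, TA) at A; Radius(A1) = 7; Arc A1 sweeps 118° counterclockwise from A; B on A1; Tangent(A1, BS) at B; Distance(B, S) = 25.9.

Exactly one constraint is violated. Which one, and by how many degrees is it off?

Tangent(A1, BS) at B — off by 7.20°.

T = (0.00, 0.00) ✓; T.y = 0.00, A.y = 0.00 ✓; |TA| = 22.30 ✓; ∠(DA, AT) = 90.00° ✓; |DA| = 7.000 ✓; bearing(D→B) − bearing(D→A) = 118.0° ✓; |DB| = 7.000 ✓; ∠(DB, BS) = 82.80° ✗; |BS| = 25.90 ✓.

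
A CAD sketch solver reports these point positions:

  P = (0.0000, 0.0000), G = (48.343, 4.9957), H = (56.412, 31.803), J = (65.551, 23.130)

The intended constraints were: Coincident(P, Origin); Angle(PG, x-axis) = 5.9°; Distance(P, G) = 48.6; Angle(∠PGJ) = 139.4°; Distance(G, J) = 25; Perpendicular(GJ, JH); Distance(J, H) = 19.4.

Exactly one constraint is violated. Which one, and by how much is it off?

Distance(J, H) = 19.4 — off by 6.80.

P = (0.00, 0.00) ✓; PG at 5.900° ✓; |PG| = 48.60 ✓; ∠PGJ = 139.4° ✓; |GJ| = 25.00 ✓; ∠(GJ, JH) = 90.00° ✓; |JH| = 12.60 ✗.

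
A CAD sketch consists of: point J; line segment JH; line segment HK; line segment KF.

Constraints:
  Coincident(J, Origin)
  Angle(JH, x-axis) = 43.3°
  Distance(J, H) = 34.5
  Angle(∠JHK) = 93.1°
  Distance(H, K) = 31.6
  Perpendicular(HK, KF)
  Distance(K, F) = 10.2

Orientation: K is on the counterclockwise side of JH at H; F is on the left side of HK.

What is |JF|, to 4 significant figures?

41.33

J is at the origin; JH runs at 43.3° with length 34.5, so H = 34.5·(cos 43.3°, sin 43.3°) = (25.11, 23.66). ∠JHK = 93.1°, so HK runs at 43.3° + (180° − 93.1°) = 130.2° from the x-axis; with |HK| = 31.6, K = H + 31.6·(cos 130.2°, sin 130.2°) = (4.712, 47.80). The perpendicularity gives KF at right angles to HK; with |KF| = 10.2 on the left of HK, F = K + 10.2·(-0.7638, -0.6455) = (-3.079, 41.21). Then |JF| = |F − J| = 41.33.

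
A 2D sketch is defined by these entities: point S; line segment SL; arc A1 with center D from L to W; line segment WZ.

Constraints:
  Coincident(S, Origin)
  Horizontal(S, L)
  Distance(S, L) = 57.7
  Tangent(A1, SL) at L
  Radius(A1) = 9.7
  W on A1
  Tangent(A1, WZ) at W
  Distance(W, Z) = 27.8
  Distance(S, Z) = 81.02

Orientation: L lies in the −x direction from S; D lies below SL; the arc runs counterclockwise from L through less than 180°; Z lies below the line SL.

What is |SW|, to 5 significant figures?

67.598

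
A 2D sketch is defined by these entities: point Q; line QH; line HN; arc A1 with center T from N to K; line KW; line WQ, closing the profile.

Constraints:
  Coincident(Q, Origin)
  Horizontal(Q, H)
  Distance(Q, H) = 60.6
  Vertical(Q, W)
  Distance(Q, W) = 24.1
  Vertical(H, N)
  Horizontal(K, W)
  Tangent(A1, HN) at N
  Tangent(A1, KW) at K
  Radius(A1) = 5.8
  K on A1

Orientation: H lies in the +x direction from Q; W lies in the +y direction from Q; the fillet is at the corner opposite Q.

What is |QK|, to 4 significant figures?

59.87

The virtual corner opposite Q is at (60.60, 24.10). A1 meets HN tangentially, so TN is at right angles to HN and A1 meets KW tangentially, so TK is at right angles to KW, with radius 5.8, so the center T sits 5.8 in from both sides at T = (54.80, 18.30). That places the tangent points at N = (60.60, 18.30) on HN and K = (54.80, 24.10) on KW. Then |QK| = |K − Q| = 59.87.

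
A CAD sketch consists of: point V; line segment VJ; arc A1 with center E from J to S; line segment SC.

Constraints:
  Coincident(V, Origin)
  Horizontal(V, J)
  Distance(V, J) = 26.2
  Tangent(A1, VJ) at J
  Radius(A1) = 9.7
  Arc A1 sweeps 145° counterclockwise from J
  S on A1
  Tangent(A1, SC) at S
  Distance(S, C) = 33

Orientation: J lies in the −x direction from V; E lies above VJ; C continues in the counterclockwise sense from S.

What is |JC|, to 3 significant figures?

42.4

V is at the origin; VJ is horizontal with |VJ| = 26.2 and J on the −x side, so J = (-26.2, 0.00). Tangency of A1 to VJ means the radius EJ is perpendicular to VJ, so E = J + (0, 9.7) = (-26.2, 9.70). On A1, J sits at bearing -90° from E; a 145° counterclockwise sweep puts S at bearing 55°, so S = E + 9.7·(cos 55°, sin 55°) = (-20.6, 17.6). Tangency of A1 to SC means the radius ES is perpendicular to SC, so SC runs along (−sin 55°, cos 55°); with |SC| = 33.0, C = (-47.7, 36.6). Then |JC| = |C − J| = 42.4.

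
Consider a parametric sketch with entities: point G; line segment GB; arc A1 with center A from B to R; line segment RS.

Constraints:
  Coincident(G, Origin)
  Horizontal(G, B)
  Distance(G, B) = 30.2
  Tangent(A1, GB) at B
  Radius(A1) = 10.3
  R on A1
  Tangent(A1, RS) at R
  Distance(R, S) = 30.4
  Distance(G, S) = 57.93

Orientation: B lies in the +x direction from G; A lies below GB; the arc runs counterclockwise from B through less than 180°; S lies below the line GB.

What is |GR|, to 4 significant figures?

27.92

Checks: |AB| = 10.30 ✓; |AR| = 10.30 ✓; ∠(AR, RS) = 90.00° ✓; |RS| = 30.40 ✓; |GS| = 57.93 ✓.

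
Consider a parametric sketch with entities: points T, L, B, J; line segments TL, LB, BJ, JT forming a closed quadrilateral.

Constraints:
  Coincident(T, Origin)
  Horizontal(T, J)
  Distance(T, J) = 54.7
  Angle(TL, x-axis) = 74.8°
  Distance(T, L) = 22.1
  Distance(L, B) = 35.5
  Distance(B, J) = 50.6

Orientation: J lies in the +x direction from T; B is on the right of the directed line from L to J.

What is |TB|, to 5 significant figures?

15.439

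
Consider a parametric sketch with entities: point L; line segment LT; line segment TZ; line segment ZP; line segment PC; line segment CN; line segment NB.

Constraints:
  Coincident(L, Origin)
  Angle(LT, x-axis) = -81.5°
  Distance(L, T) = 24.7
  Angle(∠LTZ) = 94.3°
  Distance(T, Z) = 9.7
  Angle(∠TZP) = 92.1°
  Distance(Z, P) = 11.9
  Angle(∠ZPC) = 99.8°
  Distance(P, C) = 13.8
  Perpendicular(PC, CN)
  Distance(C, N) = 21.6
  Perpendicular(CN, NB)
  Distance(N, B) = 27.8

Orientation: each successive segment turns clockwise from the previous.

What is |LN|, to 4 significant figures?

31.60

L is at the origin; LT runs at -81.5° with length 24.7, so T = (3.651, -24.43). ∠LTZ = 94.3° gives TZ at -167.2° from the x-axis; with |TZ| = 9.7, Z = (-5.808, -26.58). ∠TZP = 92.1° gives ZP at 104.9° from the x-axis; with |ZP| = 11.9, P = (-8.868, -15.08). ∠ZPC = 99.8° gives PC at 24.70° from the x-axis; with |PC| = 13.8, C = (3.669, -9.311). PC is perpendicular to CN, so CN runs at -65.30°; with |CN| = 21.6, N = (12.70, -28.94). Then |LN| = |N − L| = 31.60.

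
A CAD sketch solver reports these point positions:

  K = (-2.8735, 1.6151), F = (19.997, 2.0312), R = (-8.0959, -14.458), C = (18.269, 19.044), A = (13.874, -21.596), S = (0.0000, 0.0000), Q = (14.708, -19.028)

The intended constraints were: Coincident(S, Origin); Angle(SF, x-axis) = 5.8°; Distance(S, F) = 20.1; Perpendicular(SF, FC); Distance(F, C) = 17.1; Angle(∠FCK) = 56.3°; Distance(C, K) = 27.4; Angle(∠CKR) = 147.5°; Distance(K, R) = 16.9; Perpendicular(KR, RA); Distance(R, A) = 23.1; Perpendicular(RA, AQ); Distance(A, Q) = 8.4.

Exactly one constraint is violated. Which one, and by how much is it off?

Distance(A, Q) = 8.4 — off by 5.70.

S = (0.00, 0.00) ✓; SF at 5.800° ✓; |SF| = 20.10 ✓; ∠(SF, FC) = 90.00° ✓; |FC| = 17.10 ✓; ∠FCK = 56.30° ✓; |CK| = 27.40 ✓; ∠CKR = 147.5° ✓; |KR| = 16.90 ✓; ∠(KR, RA) = 90.00° ✓; |RA| = 23.10 ✓; ∠(RA, AQ) = 90.01° ✓; |AQ| = 2.700 ✗.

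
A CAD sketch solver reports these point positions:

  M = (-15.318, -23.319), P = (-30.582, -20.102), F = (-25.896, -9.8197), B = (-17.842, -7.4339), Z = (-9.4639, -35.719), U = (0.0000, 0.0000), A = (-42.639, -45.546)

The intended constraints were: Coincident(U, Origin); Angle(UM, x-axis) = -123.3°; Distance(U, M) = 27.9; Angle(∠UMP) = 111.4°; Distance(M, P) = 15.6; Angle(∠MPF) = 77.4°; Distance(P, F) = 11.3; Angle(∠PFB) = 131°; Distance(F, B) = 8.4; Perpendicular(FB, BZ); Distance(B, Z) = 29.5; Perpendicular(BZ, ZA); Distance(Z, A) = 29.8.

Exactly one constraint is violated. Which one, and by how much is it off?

Distance(Z, A) = 29.8 — off by 4.80.

U = (0.00, 0.00) ✓; UM at -123.3° ✓; |UM| = 27.90 ✓; ∠UMP = 111.4° ✓; |MP| = 15.60 ✓; ∠MPF = 77.40° ✓; |PF| = 11.30 ✓; ∠PFB = 131.0° ✓; |FB| = 8.400 ✓; ∠(FB, BZ) = 90.00° ✓; |BZ| = 29.50 ✓; ∠(BZ, ZA) = 90.00° ✓; |ZA| = 34.60 ✗.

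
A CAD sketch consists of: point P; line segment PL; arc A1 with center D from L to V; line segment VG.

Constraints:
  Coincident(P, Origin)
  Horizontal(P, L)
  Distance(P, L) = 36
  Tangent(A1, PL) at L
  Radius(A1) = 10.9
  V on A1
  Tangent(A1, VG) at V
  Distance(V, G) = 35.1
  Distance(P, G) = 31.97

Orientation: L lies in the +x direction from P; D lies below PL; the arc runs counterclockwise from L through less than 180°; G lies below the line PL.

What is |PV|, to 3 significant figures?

27.8

P is at the origin; P and L share the same y with |PL| = 36.0 and L on the +x side, so L = (36.0, 0.00). Tangency of A1 to PL means the radius DL is perpendicular to PL, so D = L + (0, -10.9) = (36.0, -10.9). Since DV ⟂ VG (tangency), |DG| = √(10.9² + 35.1²) = 36.8 regardless of where V sits on A1. So G lies on both circle(P, 31.97) and circle(D, 36.8); the below-PL intersection is G = (5.55, -31.5). V is the foot of the tangent from G: V = (27.5, -4.09).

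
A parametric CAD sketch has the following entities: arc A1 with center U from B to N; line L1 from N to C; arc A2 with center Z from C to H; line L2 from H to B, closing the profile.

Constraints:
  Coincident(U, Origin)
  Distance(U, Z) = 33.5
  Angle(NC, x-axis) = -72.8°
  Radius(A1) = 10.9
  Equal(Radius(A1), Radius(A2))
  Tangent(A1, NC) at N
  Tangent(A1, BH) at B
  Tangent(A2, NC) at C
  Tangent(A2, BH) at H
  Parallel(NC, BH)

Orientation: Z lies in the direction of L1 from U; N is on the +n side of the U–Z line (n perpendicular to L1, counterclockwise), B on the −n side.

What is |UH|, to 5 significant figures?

35.229

The slot axis is L1's direction at -72.8°, so u = (cos -72.8°, sin -72.8°) = (0.29571, -0.95528) and n = (−sin -72.8°, cos -72.8°) = (0.95528, 0.29571). U is at the origin and Z lies 33.5 along u from U, so Z = 33.5·u = (9.9062, -32.002). Tangency of A1 to both parallel lines with radius 10.9 puts N and B at U ± 10.9·n: N = (10.413, 3.2232), B = (-10.413, -3.2232). Equal radii place C and H the same way about Z: C = Z + 10.9·n = (20.319, -28.779), H = Z − 10.9·n = (-0.50631, -35.225). Then |UH| = |H − U| = 35.229.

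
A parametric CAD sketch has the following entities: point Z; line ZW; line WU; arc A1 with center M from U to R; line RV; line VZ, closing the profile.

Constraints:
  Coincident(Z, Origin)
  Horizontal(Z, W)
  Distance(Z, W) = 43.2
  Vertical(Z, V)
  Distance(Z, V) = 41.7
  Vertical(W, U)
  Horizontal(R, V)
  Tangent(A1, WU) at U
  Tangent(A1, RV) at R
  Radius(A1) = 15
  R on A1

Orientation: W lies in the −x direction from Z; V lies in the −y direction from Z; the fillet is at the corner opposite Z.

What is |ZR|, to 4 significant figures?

50.34

Z is at the origin; ZW is horizontal with |ZW| = 43.2 and W on the −x side, so W = (-43.20, 0.000). Z and V share the same x with |ZV| = 41.7 and V on the −y side, so V = (0.000, -41.70). The virtual corner opposite Z is at (-43.20, -41.70). A1 meets WU tangentially, so MU is at right angles to WU and A1 meets RV tangentially, so MR is at right angles to RV, with radius 15.0, so the center M sits 15.0 in from both sides at M = (-28.20, -26.70). That places the tangent points at U = (-43.20, -26.70) on WU and R = (-28.20, -41.70) on RV. Then |ZR| = |R − Z| = 50.34.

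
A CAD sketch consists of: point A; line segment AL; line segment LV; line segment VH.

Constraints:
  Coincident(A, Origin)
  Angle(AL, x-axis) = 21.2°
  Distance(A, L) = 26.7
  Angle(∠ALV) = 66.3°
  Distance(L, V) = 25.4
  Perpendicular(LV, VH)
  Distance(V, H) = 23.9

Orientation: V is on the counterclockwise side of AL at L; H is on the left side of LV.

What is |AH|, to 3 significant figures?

14.7

A is at the origin; AL runs at 21.2° with length 26.7, so L = 26.7·(cos 21.2°, sin 21.2°) = (24.9, 9.66). ∠ALV = 66.3°, so LV runs at 21.2° + (180° − 66.3°) = 135° from the x-axis; with |LV| = 25.4, V = L + 25.4·(cos 135°, sin 135°) = (6.96, 27.6). LV ⟂ VH; with |VH| = 23.9 on the left of LV, H = V + 23.9·(-0.708, -0.706) = (-9.97, 10.8). Then |AH| = |H − A| = 14.7.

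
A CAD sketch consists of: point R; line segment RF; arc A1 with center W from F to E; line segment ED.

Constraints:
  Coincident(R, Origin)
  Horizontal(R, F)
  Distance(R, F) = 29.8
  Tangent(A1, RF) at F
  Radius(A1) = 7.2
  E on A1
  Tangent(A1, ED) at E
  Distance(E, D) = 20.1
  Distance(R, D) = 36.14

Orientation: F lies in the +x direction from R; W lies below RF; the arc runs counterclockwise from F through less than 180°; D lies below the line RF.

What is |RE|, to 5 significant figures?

23.810

R is at the origin; R and F share the same y with |RF| = 29.8 and F on the +x side, so F = (29.800, 0.0000). Tangency of A1 to RF means the radius WF is perpendicular to RF, so W = F + (0, -7.2) = (29.800, -7.2000). Since WE ⟂ ED (tangency), |WD| = √(7.2² + 20.1²) = 21.351 regardless of where E sits on A1. So D lies on both circle(R, 36.14) and circle(W, 21.351); the below-RF intersection is D = (23.377, -27.561). E is the foot of the tangent from D: E = (22.605, -7.4763).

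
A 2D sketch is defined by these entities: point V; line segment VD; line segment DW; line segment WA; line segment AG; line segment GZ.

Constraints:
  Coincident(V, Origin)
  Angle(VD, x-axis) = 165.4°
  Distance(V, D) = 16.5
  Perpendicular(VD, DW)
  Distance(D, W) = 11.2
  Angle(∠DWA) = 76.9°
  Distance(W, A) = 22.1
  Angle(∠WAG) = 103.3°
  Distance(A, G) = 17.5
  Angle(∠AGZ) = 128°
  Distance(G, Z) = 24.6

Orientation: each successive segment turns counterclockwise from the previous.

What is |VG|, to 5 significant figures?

12.400

∠DWA = 76.9° gives WA at -1.5000° from the x-axis; with |WA| = 22.1, A = (3.3020, -7.2577). ∠WAG = 103.3° gives AG at 75.200° from the x-axis; with |AG| = 17.5, G = (7.7723, 9.6617). Then |VG| = |G − V| = 12.400.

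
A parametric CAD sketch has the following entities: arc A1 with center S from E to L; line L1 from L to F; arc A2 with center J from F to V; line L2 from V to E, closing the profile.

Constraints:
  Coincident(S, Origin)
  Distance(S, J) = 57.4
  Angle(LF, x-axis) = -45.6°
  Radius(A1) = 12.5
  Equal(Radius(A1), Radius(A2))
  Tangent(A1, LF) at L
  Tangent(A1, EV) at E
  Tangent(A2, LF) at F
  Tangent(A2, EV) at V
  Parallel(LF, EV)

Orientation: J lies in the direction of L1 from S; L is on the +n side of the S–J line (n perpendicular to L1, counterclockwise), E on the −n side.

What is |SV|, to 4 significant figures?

58.75

The slot axis is L1's direction at -45.6°, so u = (cos -45.6°, sin -45.6°) = (0.6997, -0.7145) and n = (−sin -45.6°, cos -45.6°) = (0.7145, 0.6997). S is at the origin and J lies 57.4 along u from S, so J = 57.4·u = (40.16, -41.01). Tangency of A1 to both parallel lines with radius 12.5 puts L and E at S ± 12.5·n: L = (8.931, 8.746), E = (-8.931, -8.746). Equal radii place F and V the same way about J: F = J + 12.5·n = (49.09, -32.26), V = J − 12.5·n = (31.23, -49.76). Then |SV| = |V − S| = 58.75.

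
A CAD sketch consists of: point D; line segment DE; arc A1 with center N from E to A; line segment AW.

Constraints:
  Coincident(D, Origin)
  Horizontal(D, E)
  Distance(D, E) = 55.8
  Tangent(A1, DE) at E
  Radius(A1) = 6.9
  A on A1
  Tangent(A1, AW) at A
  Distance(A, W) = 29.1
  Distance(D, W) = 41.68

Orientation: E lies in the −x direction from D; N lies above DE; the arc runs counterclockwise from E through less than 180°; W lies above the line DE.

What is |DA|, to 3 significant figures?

50.4

Checks: ∠(NE, ED) = 90.00° ✓; |NE| = 6.900 ✓; |NA| = 6.900 ✓; ∠(NA, AW) = 90.00° ✓; |AW| = 29.10 ✓; |DW| = 41.68 ✓.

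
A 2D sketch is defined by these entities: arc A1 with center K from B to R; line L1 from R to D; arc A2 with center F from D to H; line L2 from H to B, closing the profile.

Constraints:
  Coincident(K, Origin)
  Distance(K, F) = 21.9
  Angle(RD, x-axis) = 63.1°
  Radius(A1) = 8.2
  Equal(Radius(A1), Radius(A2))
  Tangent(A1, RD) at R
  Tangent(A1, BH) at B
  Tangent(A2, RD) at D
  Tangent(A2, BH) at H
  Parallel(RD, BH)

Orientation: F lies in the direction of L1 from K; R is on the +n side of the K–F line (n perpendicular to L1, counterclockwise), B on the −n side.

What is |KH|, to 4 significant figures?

23.38

The slot axis is L1's direction at 63.1°, so u = (cos 63.1°, sin 63.1°) = (0.4524, 0.8918) and n = (−sin 63.1°, cos 63.1°) = (-0.8918, 0.4524). K is at the origin and F lies 21.9 along u from K, so F = 21.9·u = (9.908, 19.53). Tangency of A1 to both parallel lines with radius 8.2 puts R and B at K ± 8.2·n: R = (-7.313, 3.710), B = (7.313, -3.710). Equal radii place D and H the same way about F: D = F + 8.2·n = (2.596, 23.24), H = F − 8.2·n = (17.22, 15.82). Then |KH| = |H − K| = 23.38.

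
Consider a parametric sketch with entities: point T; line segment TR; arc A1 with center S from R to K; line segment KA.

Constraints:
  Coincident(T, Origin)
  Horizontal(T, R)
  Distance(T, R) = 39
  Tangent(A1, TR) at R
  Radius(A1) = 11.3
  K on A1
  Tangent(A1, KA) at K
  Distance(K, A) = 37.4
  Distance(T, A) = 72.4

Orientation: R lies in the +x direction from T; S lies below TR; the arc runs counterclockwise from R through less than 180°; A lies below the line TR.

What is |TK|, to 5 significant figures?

35.815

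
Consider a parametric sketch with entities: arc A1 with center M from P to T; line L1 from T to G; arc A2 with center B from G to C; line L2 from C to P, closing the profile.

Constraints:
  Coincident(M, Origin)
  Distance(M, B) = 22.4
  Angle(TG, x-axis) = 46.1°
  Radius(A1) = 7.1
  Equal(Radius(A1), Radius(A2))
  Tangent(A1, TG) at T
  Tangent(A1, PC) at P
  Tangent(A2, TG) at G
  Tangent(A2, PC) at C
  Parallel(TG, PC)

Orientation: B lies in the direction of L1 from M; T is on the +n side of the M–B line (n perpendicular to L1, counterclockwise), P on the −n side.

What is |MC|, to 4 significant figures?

23.50

The slot axis is L1's direction at 46.1°, so u = (cos 46.1°, sin 46.1°) = (0.6934, 0.7206) and n = (−sin 46.1°, cos 46.1°) = (-0.7206, 0.6934). M is at the origin and B lies 22.4 along u from M, so B = 22.4·u = (15.53, 16.14). Tangency of A1 to both parallel lines with radius 7.1 puts T and P at M ± 7.1·n: T = (-5.116, 4.923), P = (5.116, -4.923). Equal radii place G and C the same way about B: G = B + 7.1·n = (10.42, 21.06), C = B − 7.1·n = (20.65, 11.22). Then |MC| = |C − M| = 23.50.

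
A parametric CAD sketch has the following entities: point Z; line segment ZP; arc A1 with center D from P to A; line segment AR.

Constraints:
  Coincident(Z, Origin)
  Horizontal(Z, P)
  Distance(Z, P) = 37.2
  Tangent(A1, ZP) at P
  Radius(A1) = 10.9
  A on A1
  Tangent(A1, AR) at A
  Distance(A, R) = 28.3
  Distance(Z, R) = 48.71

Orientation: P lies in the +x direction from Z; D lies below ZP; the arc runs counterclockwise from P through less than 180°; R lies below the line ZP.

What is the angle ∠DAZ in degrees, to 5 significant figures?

152.75°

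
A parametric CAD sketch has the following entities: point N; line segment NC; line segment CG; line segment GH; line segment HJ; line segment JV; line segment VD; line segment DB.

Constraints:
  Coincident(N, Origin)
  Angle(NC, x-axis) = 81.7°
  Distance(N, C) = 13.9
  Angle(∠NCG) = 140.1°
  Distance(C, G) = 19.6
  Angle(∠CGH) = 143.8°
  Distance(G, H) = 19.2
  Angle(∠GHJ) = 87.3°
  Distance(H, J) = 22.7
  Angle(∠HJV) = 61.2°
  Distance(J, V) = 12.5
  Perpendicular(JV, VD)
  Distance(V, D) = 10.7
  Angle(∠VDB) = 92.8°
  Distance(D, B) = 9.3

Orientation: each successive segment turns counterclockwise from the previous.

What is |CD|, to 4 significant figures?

29.24

N is at the origin; NC runs at 81.7° with length 13.9, so C = (2.007, 13.75). ∠NCG = 140.1° gives CG at 121.6° from the x-axis; with |CG| = 19.6, G = (-8.264, 30.45). ∠CGH = 143.8° gives GH at 157.8° from the x-axis; with |GH| = 19.2, H = (-26.04, 37.70). ∠GHJ = 87.3° gives HJ at -109.5° from the x-axis; with |HJ| = 22.7, J = (-33.62, 16.30). ∠HJV = 61.2° gives JV at 9.300° from the x-axis; with |JV| = 12.5, V = (-21.28, 18.32). JV is perpendicular to VD, so VD runs at 99.30°; with |VD| = 10.7, D = (-23.01, 28.88). Then |CD| = |D − C| = 29.24.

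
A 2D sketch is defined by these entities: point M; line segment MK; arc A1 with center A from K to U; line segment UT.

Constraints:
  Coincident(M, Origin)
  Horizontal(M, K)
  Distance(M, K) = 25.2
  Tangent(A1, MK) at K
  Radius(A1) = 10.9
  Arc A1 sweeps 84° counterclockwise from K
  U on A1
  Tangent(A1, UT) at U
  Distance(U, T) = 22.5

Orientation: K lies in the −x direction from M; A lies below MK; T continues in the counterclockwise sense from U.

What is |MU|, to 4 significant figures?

37.34

M is at the origin; M and K share the same y with |MK| = 25.2 and K on the −x side, so K = (-25.20, 0.000). Since A1 is tangent to MK there, AK ⟂ MK, so A = K + (0, -10.9) = (-25.20, -10.90). On A1, K sits at bearing 90° from A; an 84° counterclockwise sweep puts U at bearing 174°, so U = A + 10.9·(cos 174°, sin 174°) = (-36.04, -9.761). Then |MU| = |U − M| = 37.34.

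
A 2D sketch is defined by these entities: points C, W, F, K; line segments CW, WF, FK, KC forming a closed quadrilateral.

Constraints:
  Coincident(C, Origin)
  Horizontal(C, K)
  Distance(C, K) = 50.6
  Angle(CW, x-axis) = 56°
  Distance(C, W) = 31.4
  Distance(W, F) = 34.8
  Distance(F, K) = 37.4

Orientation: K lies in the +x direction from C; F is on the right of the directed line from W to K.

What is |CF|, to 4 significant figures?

16.61

C is at the origin; C and K share the same y with |CK| = 50.6 and K in +x, so K = (50.6, 0). CW runs at 56.0° with |CW| = 31.4, so W = (17.56, 26.03). F is determined by |WF| = 34.8 and |FK| = 37.4 together: it lies at the intersection of circle(W, 34.8) and circle(K, 37.4). With |WK| = 42.06, the foot of the radical line on WK is 18.80 from W and the perpendicular offset is √(34.8² − 18.80²) = 29.28. Taking the right-of-WK solution: F = (14.20, -8.606).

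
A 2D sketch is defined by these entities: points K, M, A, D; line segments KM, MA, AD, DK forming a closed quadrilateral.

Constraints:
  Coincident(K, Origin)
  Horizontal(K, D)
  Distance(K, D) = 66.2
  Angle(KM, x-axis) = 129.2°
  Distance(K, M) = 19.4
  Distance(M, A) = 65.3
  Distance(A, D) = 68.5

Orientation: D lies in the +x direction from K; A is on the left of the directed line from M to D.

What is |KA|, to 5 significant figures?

69.772

K is at the origin; KD is horizontal with |KD| = 66.2 and D in +x, so D = (66.2, 0). KM runs at 129.2° with |KM| = 19.4, so M = (-12.261, 15.034). A is determined by |MA| = 65.3 and |AD| = 68.5 together: it lies at the intersection of circle(M, 65.3) and circle(D, 68.5). With |MD| = 79.889, the foot of the radical line on MD is 37.265 from M and the perpendicular offset is √(65.3² − 37.265²) = 53.623. Taking the left-of-MD solution: A = (34.429, 60.686).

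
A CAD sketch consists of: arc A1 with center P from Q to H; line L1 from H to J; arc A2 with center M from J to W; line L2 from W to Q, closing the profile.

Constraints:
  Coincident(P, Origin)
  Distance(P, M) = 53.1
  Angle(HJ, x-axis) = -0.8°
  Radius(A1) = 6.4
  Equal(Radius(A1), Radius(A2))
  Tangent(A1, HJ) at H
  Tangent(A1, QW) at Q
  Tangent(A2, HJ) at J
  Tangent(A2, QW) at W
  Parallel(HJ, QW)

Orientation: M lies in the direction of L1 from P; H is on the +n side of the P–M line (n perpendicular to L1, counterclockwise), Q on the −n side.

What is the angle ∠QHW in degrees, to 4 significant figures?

76.45°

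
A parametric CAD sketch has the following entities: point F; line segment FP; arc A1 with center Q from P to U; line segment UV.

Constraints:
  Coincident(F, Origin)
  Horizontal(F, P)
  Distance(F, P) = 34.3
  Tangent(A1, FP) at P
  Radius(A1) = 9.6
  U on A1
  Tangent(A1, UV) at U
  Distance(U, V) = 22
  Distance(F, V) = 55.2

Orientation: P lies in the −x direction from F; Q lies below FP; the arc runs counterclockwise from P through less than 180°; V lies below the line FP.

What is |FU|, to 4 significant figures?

44.71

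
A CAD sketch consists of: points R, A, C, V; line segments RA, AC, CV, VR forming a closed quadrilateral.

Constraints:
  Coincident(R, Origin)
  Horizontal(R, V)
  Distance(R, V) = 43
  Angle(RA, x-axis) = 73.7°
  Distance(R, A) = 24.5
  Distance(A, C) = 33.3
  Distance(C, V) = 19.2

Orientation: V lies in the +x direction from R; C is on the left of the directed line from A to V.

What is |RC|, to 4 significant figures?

44.13

Checks: R = (0.00, 0.00) ✓; |AC| = 33.30 ✓; |CV| = 19.20 ✓.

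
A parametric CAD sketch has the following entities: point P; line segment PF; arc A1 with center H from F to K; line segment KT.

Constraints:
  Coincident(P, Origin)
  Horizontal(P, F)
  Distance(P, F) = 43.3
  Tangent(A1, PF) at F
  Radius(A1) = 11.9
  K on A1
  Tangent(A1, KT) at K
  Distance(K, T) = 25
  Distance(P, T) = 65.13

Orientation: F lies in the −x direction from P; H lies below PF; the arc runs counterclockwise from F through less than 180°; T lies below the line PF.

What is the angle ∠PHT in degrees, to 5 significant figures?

125.92°

P is at the origin; PF is horizontal with |PF| = 43.3 and F on the −x side, so F = (-43.300, 0.0000). Tangency of A1 to PF means the radius HF is perpendicular to PF, so H = F + (0, -11.9) = (-43.300, -11.900). Since HK ⟂ KT (tangency), |HT| = √(11.9² + 25.0²) = 27.688 regardless of where K sits on A1. So T lies on both circle(P, 65.13) and circle(H, 27.688); the below-PF intersection is T = (-53.020, -37.825). K is the foot of the tangent from T: K = (-55.156, -12.917).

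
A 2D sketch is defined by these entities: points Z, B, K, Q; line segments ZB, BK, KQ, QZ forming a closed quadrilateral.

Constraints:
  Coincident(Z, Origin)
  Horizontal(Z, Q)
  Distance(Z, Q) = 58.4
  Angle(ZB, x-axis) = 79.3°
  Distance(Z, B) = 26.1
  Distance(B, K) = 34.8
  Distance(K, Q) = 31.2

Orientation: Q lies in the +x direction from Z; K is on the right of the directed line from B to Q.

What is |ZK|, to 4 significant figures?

27.24

Z is at the origin; Z and Q share the same y with |ZQ| = 58.4 and Q in +x, so Q = (58.4, 0). ZB runs at 79.3° with |ZB| = 26.1, so B = (4.846, 25.65). K is determined by |BK| = 34.8 and |KQ| = 31.2 together: it lies at the intersection of circle(B, 34.8) and circle(Q, 31.2). With |BQ| = 59.38, the foot of the radical line on BQ is 31.69 from B and the perpendicular offset is √(34.8² − 31.69²) = 14.38. Taking the right-of-BQ solution: K = (27.22, -1.011).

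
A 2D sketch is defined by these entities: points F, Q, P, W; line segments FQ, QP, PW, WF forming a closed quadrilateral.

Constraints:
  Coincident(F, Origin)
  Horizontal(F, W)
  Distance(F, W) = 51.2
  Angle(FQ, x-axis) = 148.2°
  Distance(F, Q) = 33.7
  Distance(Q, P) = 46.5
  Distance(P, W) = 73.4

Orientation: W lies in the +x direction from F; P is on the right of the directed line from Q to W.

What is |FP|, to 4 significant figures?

32.09

F is at the origin; FW is horizontal with |FW| = 51.2 and W in +x, so W = (51.2, 0). FQ runs at 148.2° with |FQ| = 33.7, so Q = (-28.64, 17.76). P is determined by |QP| = 46.5 and |PW| = 73.4 together: it lies at the intersection of circle(Q, 46.5) and circle(W, 73.4). With |QW| = 81.79, the foot of the radical line on QW is 21.18 from Q and the perpendicular offset is √(46.5² − 21.18²) = 41.40. Taking the right-of-QW solution: P = (-16.95, -27.25).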